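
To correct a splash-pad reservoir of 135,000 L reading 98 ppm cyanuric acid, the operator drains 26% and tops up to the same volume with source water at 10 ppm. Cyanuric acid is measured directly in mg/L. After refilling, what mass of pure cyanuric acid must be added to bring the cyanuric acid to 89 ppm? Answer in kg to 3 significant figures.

After draining 26% and refilling: 98 × 0.74 + 10 × 0.26 = 75.12 ppm.
Deficit to target: 89 − 75.12 = 13.88 mg/L.
Mass: 13.88 mg/L × 135,000 L = 1874 g cyanuric acid.

1.87 kg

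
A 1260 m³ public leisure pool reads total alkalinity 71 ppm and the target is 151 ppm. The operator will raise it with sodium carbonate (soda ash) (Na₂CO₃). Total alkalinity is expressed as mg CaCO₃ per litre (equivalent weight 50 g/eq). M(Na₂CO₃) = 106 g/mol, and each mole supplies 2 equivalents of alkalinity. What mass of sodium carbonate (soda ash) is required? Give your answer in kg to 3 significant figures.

Volume: 1260 m³ = 1,260,000 L.
Alkalinity to add: (151 − 71) = 80 mg/L as CaCO₃ × 1,260,000 L = 100,800 g as CaCO₃.
Equivalents: 100,800 g ÷ 50 g/eq = 2016 eq.
Each mole of Na₂CO₃ supplies 2 eq, so 2016 / 2 = 1008 mol.
Mass: 1008 mol × 106 g/mol = 106,800 g.

107 kg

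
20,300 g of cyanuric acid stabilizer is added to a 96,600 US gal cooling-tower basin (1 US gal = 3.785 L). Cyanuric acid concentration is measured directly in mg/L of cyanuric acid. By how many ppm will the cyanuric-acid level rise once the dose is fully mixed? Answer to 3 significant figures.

55.5 ppm

Volume: 96,600 US gal × 3.785 L/gal = 365,631 L.
Rise: 20,300 g / 365,631 L × 1000 = 55.52 mg/L.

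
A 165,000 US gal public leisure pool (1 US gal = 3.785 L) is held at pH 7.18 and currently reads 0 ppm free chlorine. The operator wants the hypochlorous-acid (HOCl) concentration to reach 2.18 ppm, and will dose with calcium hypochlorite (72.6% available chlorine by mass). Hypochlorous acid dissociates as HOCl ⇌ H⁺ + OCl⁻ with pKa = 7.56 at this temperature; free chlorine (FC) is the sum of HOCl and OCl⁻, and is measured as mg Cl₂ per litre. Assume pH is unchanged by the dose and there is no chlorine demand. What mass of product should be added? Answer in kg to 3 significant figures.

2.66 kg

Volume: 165,000 US gal × 3.785 L/gal = 624,525 L.
[OCl⁻]/[HOCl] = 10^(pH − pKa) = 10^(7.18 − 7.56) = 0.4169; fraction as HOCl = 1/(1 + 0.4169) = 0.7058.
Free chlorine required for 2.18 ppm HOCl: 2.18 / 0.7058 = 3.089 ppm.
FC to add: 3.089 − 0 = 3.089 mg/L as Cl₂.
Cl₂ equivalent: 3.089 mg/L × 624,525 L = 1929 g.
Product at 72.6% available Cl: 1929 / 0.726 = 2657 g.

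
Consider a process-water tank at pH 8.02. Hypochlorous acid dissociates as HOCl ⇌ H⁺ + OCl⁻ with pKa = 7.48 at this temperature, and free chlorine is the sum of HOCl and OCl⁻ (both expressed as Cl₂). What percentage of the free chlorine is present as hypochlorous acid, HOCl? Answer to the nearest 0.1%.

[OCl⁻]/[HOCl] = 10^(pH − pKa) = 10^(8.02 − 7.48) = 10^0.54 = 3.467.
Fraction as HOCl = 1 / (1 + 3.467) = 0.2238.

22.4%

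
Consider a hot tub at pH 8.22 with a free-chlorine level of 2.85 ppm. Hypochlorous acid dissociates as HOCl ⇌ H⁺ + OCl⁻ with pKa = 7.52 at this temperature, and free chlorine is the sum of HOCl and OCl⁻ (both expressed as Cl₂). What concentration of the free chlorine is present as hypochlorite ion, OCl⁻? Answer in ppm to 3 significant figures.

[OCl⁻]/[HOCl] = 10^(pH − pKa) = 10^(8.22 − 7.52) = 10^0.70 = 5.012.
Fraction as HOCl = 1 / (1 + 5.012) = 0.1663.
OCl⁻ = (1 − 0.1663) × 2.85 ppm = 2.376 ppm.

2.38 ppm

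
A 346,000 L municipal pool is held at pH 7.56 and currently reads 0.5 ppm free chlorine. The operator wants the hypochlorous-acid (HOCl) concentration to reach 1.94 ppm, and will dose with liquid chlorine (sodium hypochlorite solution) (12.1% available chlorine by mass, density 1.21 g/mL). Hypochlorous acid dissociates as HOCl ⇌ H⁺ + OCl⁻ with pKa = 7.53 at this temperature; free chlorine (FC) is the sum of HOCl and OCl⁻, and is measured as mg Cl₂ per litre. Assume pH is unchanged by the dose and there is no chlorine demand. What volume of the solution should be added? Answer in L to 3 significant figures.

8.32 L

[OCl⁻]/[HOCl] = 10^(pH − pKa) = 10^(7.56 − 7.53) = 1.072; fraction as HOCl = 1/(1 + 1.072) = 0.4827.
Free chlorine required for 1.94 ppm HOCl: 1.94 / 0.4827 = 4.019 ppm.
FC to add: 4.019 − 0.5 = 3.519 mg/L as Cl₂.
Cl₂ equivalent: 3.519 mg/L × 346,000 L = 1217 g.
Product at 12.1% available Cl: 1217 / 0.121 = 10,060 g.
Volume: 10,060 g ÷ 1.21 g/mL = 8316 mL.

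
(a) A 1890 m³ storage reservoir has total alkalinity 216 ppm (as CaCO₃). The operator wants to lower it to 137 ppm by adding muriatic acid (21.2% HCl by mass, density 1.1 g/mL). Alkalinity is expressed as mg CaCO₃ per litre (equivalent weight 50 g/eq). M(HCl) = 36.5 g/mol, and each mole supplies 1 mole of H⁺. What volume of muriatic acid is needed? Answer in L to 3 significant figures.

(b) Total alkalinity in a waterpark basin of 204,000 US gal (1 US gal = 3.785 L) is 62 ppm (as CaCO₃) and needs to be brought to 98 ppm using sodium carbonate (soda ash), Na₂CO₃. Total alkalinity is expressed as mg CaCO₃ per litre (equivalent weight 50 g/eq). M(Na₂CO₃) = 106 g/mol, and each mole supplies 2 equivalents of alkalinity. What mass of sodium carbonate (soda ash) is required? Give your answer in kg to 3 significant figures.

(a) Volume: 1890 m³ = 1,890,000 L.
(a) Alkalinity to neutralize: (216 − 137) = 79 mg/L as CaCO₃ × 1,890,000 L = 149,300 g as CaCO₃.
(a) Equivalents of H⁺ required: 149,300 ÷ 50 g/eq = 2986 eq = 2986 mol HCl.
(a) Mass of HCl: 2986 × 36.5 = 109,000 g.
(a) Mass of 21.2% solution: 109,000 / 0.212 = 514,100 g.
(a) Volume: 514,100 g ÷ 1.1 g/mL = 467,400 mL.

(b) Volume: 204,000 US gal × 3.785 L/gal = 772,140 L.
(b) Alkalinity to add: (98 − 62) = 36 mg/L as CaCO₃ × 772,140 L = 27,800 g as CaCO₃.
(b) Equivalents: 27,800 g ÷ 50 g/eq = 555.9 eq.
(b) Each mole of Na₂CO₃ supplies 2 eq, so 555.9 / 2 = 278 mol.
(b) Mass: 278 mol × 106 g/mol = 29,460 g.

(a) 467 L; (b) 29.5 kg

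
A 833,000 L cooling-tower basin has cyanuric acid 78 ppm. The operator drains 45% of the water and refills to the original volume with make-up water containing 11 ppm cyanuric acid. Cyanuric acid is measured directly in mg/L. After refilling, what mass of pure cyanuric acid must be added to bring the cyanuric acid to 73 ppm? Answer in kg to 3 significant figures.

After draining 45% and refilling: 78 × 0.55 + 11 × 0.45 = 47.85 ppm.
Deficit to target: 73 − 47.85 = 25.15 mg/L.
Mass: 25.15 mg/L × 833,000 L = 20,950 g cyanuric acid.

20.9 kg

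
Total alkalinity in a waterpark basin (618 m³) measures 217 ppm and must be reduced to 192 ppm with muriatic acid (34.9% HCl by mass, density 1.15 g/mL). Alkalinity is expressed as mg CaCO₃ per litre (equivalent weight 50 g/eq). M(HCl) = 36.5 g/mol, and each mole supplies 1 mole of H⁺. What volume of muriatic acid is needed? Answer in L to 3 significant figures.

28.1 L

Volume: 618 m³ = 618,000 L.
Alkalinity to neutralize: (217 − 192) = 25 mg/L as CaCO₃ × 618,000 L = 15,450 g as CaCO₃.
Equivalents of H⁺ required: 15,450 ÷ 50 g/eq = 309 eq = 309 mol HCl.
Mass of HCl: 309 × 36.5 = 11,280 g.
Mass of 34.9% solution: 11,280 / 0.349 = 32,320 g.
Volume: 32,320 g ÷ 1.15 g/mL = 28,100 mL.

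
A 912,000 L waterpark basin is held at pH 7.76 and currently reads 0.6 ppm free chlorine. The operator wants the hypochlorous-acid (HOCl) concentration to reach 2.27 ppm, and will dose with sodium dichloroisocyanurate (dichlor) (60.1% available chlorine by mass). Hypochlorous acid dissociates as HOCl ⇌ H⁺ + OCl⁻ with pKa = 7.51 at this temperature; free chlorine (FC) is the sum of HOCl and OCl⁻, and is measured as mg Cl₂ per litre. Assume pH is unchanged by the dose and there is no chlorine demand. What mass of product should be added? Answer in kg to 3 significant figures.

8.66 kg

[OCl⁻]/[HOCl] = 10^(pH − pKa) = 10^(7.76 − 7.51) = 1.778; fraction as HOCl = 1/(1 + 1.778) = 0.3599.
Free chlorine required for 2.27 ppm HOCl: 2.27 / 0.3599 = 6.307 ppm.
FC to add: 6.307 − 0.6 = 5.707 mg/L as Cl₂.
Cl₂ equivalent: 5.707 mg/L × 912,000 L = 5205 g.
Product at 60.1% available Cl: 5205 / 0.601 = 8660 g.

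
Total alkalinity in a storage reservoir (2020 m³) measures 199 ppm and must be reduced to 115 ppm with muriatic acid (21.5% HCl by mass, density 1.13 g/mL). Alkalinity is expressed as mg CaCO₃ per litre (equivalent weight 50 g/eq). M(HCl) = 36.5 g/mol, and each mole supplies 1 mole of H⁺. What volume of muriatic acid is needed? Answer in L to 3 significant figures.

Volume: 2020 m³ = 2,020,000 L.
Alkalinity to neutralize: (199 − 115) = 84 mg/L as CaCO₃ × 2,020,000 L = 169,700 g as CaCO₃.
Equivalents of H⁺ required: 169,700 ÷ 50 g/eq = 3394 eq = 3394 mol HCl.
Mass of HCl: 3394 × 36.5 = 123,900 g.
Mass of 21.5% solution: 123,900 / 0.215 = 576,100 g.
Volume: 576,100 g ÷ 1.13 g/mL = 509,800 mL.

510 L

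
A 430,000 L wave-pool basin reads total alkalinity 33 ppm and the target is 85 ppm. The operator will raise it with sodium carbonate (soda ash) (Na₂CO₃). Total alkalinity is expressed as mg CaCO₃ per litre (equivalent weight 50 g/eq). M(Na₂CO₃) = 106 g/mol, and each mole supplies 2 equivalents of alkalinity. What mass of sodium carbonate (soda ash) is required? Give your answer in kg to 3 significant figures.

23.7 kg

Alkalinity to add: (85 − 33) = 52 mg/L as CaCO₃ × 430,000 L = 22,360 g as CaCO₃.
Equivalents: 22,360 g ÷ 50 g/eq = 447.2 eq.
Each mole of Na₂CO₃ supplies 2 eq, so 447.2 / 2 = 223.6 mol.
Mass: 223.6 mol × 106 g/mol = 23,700 g.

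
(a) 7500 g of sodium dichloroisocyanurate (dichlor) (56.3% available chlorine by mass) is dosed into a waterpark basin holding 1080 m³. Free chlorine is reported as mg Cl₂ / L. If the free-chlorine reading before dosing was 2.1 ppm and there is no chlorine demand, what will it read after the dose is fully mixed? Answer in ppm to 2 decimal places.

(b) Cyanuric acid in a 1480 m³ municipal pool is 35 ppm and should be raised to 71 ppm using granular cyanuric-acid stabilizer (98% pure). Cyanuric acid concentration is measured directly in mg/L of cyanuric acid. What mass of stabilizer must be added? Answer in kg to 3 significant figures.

(a) Volume: 1080 m³ = 1,080,000 L.
(a) Available chlorine delivered: 7500 g × 0.563 = 4222 g as Cl₂.
(a) Concentration rise: 4222 g / 1,080,000 L = 3.91 mg/L = 3.91 ppm.
(a) Final FC: 2.1 + 3.91 = 6.01 ppm.

(b) Volume: 1480 m³ = 1,480,000 L.
(b) CYA to add: (71 − 35) = 36 mg/L × 1,480,000 L = 53,280 g cyanuric acid.
(b) At 98% purity: 53,280 / 0.98 = 54,370 g product.

(a) 6.01 ppm; (b) 54.4 kg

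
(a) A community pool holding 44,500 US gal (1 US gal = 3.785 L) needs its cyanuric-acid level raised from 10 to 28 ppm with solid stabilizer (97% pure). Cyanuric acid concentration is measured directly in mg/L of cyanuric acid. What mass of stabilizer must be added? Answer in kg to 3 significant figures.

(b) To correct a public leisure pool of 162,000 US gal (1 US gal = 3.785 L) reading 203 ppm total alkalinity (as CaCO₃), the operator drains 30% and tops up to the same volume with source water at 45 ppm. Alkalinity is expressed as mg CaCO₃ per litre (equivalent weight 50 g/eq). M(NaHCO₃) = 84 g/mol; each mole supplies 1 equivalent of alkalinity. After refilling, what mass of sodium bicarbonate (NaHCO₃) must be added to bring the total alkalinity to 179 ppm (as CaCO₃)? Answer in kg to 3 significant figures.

(a) Volume: 44,500 US gal × 3.785 L/gal = 168,432 L.
(a) CYA to add: (28 − 10) = 18 mg/L × 168,432 L = 3032 g cyanuric acid.
(a) At 97% purity: 3032 / 0.97 = 3126 g product.

(b) Volume: 162,000 US gal × 3.785 L/gal = 613,170 L.
(b) After draining 30% and refilling: 203 × 0.70 + 45 × 0.30 = 155.6 ppm.
(b) Deficit to target: 179 − 155.6 = 23.4 mg/L.
(b) As CaCO₃: 23.4 mg/L × 613,170 L = 14,350 g; ÷ 50 g/eq ÷ 1 = 287 mol NaHCO₃.
(b) Mass: 287 × 84 = 24,100 g.

(a) 3.13 kg; (b) 24.1 kg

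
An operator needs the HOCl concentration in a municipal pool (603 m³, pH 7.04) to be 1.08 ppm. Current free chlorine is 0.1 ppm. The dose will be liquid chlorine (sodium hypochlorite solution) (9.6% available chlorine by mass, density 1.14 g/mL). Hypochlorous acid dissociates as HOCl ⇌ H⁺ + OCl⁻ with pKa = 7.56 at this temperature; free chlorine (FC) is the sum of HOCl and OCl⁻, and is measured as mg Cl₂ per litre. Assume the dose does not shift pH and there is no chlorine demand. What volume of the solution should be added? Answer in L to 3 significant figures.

Volume: 603 m³ = 603,000 L.
[OCl⁻]/[HOCl] = 10^(pH − pKa) = 10^(7.04 − 7.56) = 0.302; fraction as HOCl = 1/(1 + 0.302) = 0.7681.
Free chlorine required for 1.08 ppm HOCl: 1.08 / 0.7681 = 1.406 ppm.
FC to add: 1.406 − 0.1 = 1.306 mg/L as Cl₂.
Cl₂ equivalent: 1.306 mg/L × 603,000 L = 787.6 g.
Product at 9.6% available Cl: 787.6 / 0.096 = 8204 g.
Volume: 8204 g ÷ 1.14 g/mL = 7197 mL.

7.20 L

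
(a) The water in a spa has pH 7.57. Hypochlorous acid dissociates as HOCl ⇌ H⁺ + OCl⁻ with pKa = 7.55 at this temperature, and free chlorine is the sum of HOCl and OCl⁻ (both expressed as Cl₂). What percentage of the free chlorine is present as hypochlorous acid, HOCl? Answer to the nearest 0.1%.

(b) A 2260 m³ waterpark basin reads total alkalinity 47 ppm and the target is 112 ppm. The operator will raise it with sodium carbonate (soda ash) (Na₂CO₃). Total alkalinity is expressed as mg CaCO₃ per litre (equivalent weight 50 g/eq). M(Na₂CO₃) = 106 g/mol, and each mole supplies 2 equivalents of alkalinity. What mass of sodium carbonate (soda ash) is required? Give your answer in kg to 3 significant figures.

(a) [OCl⁻]/[HOCl] = 10^(pH − pKa) = 10^(7.57 − 7.55) = 10^0.02 = 1.047.
(a) Fraction as HOCl = 1 / (1 + 1.047) = 0.4885.

(b) Volume: 2260 m³ = 2,260,000 L.
(b) Alkalinity to add: (112 − 47) = 65 mg/L as CaCO₃ × 2,260,000 L = 146,900 g as CaCO₃.
(b) Equivalents: 146,900 g ÷ 50 g/eq = 2938 eq.
(b) Each mole of Na₂CO₃ supplies 2 eq, so 2938 / 2 = 1469 mol.
(b) Mass: 1469 mol × 106 g/mol = 155,700 g.

(a) 48.8%; (b) 156 kg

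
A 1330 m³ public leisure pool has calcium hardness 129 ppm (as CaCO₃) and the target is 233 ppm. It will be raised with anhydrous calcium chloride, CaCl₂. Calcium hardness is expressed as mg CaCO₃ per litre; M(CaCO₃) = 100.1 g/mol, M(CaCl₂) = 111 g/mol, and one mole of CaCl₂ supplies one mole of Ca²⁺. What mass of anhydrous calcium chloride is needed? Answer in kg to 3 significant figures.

153 kg

Volume: 1330 m³ = 1,330,000 L.
Hardness to add: (233 − 129) = 104 mg/L as CaCO₃ × 1,330,000 L = 138,300 g as CaCO₃.
Moles of Ca²⁺ (1 mol Ca²⁺ ≡ 1 mol CaCO₃): 138,300 / 100.1 g/mol = 1382 mol.
Mass of CaCl₂: 1382 × 111 = 153,400 g.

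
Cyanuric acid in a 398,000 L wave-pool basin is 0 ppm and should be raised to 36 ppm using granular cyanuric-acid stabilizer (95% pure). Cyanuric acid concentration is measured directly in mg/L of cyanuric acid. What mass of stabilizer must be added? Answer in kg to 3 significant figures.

15.1 kg

CYA to add: (36 − 0) = 36 mg/L × 398,000 L = 14,330 g cyanuric acid.
At 95% purity: 14,330 / 0.95 = 15,080 g product.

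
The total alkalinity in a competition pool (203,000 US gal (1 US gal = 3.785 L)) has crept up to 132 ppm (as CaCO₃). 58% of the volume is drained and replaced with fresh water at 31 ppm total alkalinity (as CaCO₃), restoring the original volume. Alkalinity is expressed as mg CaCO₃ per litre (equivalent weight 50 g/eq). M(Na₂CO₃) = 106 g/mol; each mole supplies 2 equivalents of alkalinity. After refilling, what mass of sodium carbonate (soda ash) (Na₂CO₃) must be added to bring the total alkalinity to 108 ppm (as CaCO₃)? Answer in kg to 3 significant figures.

28.2 kg

Volume: 203,000 US gal × 3.785 L/gal = 768,355 L.
After draining 58% and refilling: 132 × 0.42 + 31 × 0.58 = 73.42 ppm.
Deficit to target: 108 − 73.42 = 34.58 mg/L.
As CaCO₃: 34.58 mg/L × 768,355 L = 26,570 g; ÷ 50 g/eq ÷ 2 = 265.7 mol Na₂CO₃.
Mass: 265.7 × 106 = 28,160 g.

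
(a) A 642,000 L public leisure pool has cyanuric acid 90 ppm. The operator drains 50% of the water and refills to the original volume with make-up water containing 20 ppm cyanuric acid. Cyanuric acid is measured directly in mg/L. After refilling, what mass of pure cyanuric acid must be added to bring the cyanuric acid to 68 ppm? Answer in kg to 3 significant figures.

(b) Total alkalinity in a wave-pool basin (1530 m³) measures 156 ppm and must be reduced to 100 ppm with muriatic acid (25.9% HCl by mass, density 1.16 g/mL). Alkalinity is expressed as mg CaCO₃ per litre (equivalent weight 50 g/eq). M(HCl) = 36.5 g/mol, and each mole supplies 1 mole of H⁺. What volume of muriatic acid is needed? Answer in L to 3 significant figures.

(a) After draining 50% and refilling: 90 × 0.50 + 20 × 0.50 = 55 ppm.
(a) Deficit to target: 68 − 55 = 13 mg/L.
(a) Mass: 13 mg/L × 642,000 L = 8346 g cyanuric acid.

(b) Volume: 1530 m³ = 1,530,000 L.
(b) Alkalinity to neutralize: (156 − 100) = 56 mg/L as CaCO₃ × 1,530,000 L = 85,680 g as CaCO₃.
(b) Equivalents of H⁺ required: 85,680 ÷ 50 g/eq = 1714 eq = 1714 mol HCl.
(b) Mass of HCl: 1714 × 36.5 = 62,550 g.
(b) Mass of 25.9% solution: 62,550 / 0.259 = 241,500 g.
(b) Volume: 241,500 g ÷ 1.16 g/mL = 208,200 mL.

(a) 8.35 kg; (b) 208 L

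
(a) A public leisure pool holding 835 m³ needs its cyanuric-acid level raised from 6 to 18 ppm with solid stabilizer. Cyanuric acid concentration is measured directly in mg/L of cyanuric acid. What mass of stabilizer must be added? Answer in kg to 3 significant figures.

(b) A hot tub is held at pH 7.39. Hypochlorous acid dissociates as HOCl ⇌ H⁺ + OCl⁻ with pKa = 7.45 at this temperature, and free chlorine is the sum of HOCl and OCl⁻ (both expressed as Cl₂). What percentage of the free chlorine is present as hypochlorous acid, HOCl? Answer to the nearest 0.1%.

(a) 10.0 kg; (b) 53.4%

(a) Volume: 835 m³ = 835,000 L.
(a) CYA to add: (18 − 6) = 12 mg/L × 835,000 L = 10,020 g cyanuric acid.

(b) [OCl⁻]/[HOCl] = 10^(pH − pKa) = 10^(7.39 − 7.45) = 10^-0.06 = 0.871.
(b) Fraction as HOCl = 1 / (1 + 0.871) = 0.5345.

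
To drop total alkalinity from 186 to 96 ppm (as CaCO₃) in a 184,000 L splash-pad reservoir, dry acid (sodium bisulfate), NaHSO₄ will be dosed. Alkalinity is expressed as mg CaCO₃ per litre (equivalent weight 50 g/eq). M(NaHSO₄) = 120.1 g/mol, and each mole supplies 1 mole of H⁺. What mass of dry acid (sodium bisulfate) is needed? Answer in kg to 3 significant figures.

39.8 kg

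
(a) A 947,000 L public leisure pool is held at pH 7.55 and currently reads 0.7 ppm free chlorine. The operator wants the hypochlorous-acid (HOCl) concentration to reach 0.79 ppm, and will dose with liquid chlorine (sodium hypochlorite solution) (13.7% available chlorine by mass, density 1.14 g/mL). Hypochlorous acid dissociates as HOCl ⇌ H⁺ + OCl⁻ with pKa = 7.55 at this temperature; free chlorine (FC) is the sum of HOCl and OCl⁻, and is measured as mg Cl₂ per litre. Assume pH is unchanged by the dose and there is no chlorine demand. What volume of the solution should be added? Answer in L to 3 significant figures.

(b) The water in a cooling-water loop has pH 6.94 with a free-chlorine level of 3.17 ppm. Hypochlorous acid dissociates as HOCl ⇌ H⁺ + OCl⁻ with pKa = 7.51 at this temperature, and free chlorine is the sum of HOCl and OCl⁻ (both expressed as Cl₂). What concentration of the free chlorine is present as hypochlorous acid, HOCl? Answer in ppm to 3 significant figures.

(a) [OCl⁻]/[HOCl] = 10^(pH − pKa) = 10^(7.55 − 7.55) = 1; fraction as HOCl = 1/(1 + 1) = 0.5.
(a) Free chlorine required for 0.79 ppm HOCl: 0.79 / 0.5 = 1.58 ppm.
(a) FC to add: 1.58 − 0.7 = 0.88 mg/L as Cl₂.
(a) Cl₂ equivalent: 0.88 mg/L × 947,000 L = 833.4 g.
(a) Product at 13.7% available Cl: 833.4 / 0.137 = 6083 g.
(a) Volume: 6083 g ÷ 1.14 g/mL = 5336 mL.

(b) [OCl⁻]/[HOCl] = 10^(pH − pKa) = 10^(6.94 − 7.51) = 10^-0.57 = 0.2692.
(b) Fraction as HOCl = 1 / (1 + 0.2692) = 0.7879.
(b) HOCl = 0.7879 × 3.17 ppm = 2.498 ppm.

(a) 5.34 L; (b) 2.50 ppm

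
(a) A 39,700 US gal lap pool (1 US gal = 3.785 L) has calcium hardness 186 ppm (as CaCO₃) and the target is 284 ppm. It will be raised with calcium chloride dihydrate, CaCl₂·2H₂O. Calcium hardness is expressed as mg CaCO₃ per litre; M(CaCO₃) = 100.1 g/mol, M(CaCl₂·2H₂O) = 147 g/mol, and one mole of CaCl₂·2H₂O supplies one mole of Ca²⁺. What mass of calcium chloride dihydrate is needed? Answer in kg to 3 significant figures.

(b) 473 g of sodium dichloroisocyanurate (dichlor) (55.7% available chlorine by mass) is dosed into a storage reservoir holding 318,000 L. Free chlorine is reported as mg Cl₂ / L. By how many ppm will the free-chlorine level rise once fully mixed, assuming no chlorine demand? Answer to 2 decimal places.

(a) Volume: 39,700 US gal × 3.785 L/gal = 150,264 L.
(a) Hardness to add: (284 − 186) = 98 mg/L as CaCO₃ × 150,264 L = 14,730 g as CaCO₃.
(a) Moles of Ca²⁺ (1 mol Ca²⁺ ≡ 1 mol CaCO₃): 14,730 / 100.1 g/mol = 147.1 mol.
(a) Mass of CaCl₂·2H₂O: 147.1 × 147 = 21,630 g.

(b) Available chlorine delivered: 473 g × 0.557 = 263.5 g as Cl₂.
(b) Concentration rise: 263.5 g / 318,000 L = 0.8285 mg/L = 0.83 ppm.

(a) 21.6 kg; (b) 0.83 ppm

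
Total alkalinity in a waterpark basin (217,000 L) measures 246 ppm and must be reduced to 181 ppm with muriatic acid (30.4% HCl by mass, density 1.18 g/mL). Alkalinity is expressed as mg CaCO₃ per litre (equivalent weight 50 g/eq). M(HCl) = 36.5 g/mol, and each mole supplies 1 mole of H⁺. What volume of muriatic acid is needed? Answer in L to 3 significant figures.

28.7 L

Alkalinity to neutralize: (246 − 181) = 65 mg/L as CaCO₃ × 217,000 L = 14,100 g as CaCO₃.
Equivalents of H⁺ required: 14,100 ÷ 50 g/eq = 282.1 eq = 282.1 mol HCl.
Mass of HCl: 282.1 × 36.5 = 10,300 g.
Mass of 30.4% solution: 10,300 / 0.304 = 33,870 g.
Volume: 33,870 g ÷ 1.18 g/mL = 28,700 mL.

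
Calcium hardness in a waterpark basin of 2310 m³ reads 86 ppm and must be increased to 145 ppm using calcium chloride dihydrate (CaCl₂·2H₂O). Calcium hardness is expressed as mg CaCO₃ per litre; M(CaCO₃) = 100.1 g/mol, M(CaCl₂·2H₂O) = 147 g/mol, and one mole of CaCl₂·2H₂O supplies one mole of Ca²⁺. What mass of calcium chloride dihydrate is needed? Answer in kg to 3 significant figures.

Volume: 2310 m³ = 2,310,000 L.
Hardness to add: (145 − 86) = 59 mg/L as CaCO₃ × 2,310,000 L = 136,300 g as CaCO₃.
Moles of Ca²⁺ (1 mol Ca²⁺ ≡ 1 mol CaCO₃): 136,300 / 100.1 g/mol = 1362 mol.
Mass of CaCl₂·2H₂O: 1362 × 147 = 200,100 g.

200 kg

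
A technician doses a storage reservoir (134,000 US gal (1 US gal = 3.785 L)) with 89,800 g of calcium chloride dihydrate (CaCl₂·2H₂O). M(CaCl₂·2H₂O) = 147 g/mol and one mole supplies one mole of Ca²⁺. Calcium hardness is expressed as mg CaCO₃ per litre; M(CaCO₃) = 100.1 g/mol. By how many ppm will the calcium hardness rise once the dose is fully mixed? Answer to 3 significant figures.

Volume: 134,000 US gal × 3.785 L/gal = 507,190 L.
Moles of Ca²⁺: 89,800 g ÷ 147 g/mol = 610.9 mol.
As CaCO₃: 610.9 mol × 100.1 g/mol = 61,150 g.
Rise: 61,150 g / 507,190 L × 1000 = 120.6 mg/L.

121 ppm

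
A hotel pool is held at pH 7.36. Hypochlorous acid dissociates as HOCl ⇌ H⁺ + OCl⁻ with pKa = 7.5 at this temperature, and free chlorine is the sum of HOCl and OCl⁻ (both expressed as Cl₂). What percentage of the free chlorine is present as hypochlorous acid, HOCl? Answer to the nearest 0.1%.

[OCl⁻]/[HOCl] = 10^(pH − pKa) = 10^(7.36 − 7.5) = 10^-0.14 = 0.7244.
Fraction as HOCl = 1 / (1 + 0.7244) = 0.5799.

58.0%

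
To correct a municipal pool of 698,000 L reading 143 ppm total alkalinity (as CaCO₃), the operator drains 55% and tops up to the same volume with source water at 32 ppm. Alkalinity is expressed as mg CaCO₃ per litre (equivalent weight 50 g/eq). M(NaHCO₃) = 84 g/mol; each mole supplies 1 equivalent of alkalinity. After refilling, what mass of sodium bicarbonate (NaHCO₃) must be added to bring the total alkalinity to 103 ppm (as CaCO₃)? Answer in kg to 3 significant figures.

24.7 kg

After draining 55% and refilling: 143 × 0.45 + 32 × 0.55 = 81.95 ppm.
Deficit to target: 103 − 81.95 = 21.05 mg/L.
As CaCO₃: 21.05 mg/L × 698,000 L = 14,690 g; ÷ 50 g/eq ÷ 1 = 293.9 mol NaHCO₃.
Mass: 293.9 × 84 = 24,680 g.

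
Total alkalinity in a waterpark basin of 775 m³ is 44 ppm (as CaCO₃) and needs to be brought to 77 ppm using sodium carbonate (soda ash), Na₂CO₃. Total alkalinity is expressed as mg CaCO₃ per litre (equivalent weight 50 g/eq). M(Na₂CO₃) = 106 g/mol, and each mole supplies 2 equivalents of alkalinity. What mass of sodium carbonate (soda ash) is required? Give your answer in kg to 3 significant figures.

27.1 kg

Volume: 775 m³ = 775,000 L.
Alkalinity to add: (77 − 44) = 33 mg/L as CaCO₃ × 775,000 L = 25,580 g as CaCO₃.
Equivalents: 25,580 g ÷ 50 g/eq = 511.5 eq.
Each mole of Na₂CO₃ supplies 2 eq, so 511.5 / 2 = 255.8 mol.
Mass: 255.8 mol × 106 g/mol = 27,110 g.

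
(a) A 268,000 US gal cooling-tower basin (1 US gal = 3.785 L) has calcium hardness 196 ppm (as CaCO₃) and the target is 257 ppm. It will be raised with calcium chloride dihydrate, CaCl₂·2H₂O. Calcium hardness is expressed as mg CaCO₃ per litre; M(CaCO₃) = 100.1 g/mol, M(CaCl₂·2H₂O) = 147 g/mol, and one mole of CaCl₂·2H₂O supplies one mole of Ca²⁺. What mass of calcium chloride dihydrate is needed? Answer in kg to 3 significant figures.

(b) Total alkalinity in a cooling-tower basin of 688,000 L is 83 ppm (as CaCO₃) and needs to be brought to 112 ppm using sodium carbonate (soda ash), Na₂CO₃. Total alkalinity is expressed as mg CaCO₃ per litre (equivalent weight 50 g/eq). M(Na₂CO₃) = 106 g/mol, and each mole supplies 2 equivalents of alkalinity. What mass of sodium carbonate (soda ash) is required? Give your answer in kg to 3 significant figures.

(a) Volume: 268,000 US gal × 3.785 L/gal = 1,014,380 L.
(a) Hardness to add: (257 − 196) = 61 mg/L as CaCO₃ × 1,014,380 L = 61,880 g as CaCO₃.
(a) Moles of Ca²⁺ (1 mol Ca²⁺ ≡ 1 mol CaCO₃): 61,880 / 100.1 g/mol = 618.2 mol.
(a) Mass of CaCl₂·2H₂O: 618.2 × 147 = 90,870 g.

(b) Alkalinity to add: (112 − 83) = 29 mg/L as CaCO₃ × 688,000 L = 19,950 g as CaCO₃.
(b) Equivalents: 19,950 g ÷ 50 g/eq = 399 eq.
(b) Each mole of Na₂CO₃ supplies 2 eq, so 399 / 2 = 199.5 mol.
(b) Mass: 199.5 mol × 106 g/mol = 21,150 g.

(a) 90.9 kg; (b) 21.1 kg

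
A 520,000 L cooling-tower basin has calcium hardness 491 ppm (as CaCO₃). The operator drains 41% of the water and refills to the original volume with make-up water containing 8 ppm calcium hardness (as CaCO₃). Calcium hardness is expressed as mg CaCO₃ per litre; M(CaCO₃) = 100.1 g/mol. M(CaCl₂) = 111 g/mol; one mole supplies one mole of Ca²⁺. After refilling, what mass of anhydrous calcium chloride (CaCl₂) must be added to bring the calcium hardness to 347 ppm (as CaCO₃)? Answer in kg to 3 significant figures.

31.2 kg

After draining 41% and refilling: 491 × 0.59 + 8 × 0.41 = 292.97 ppm.
Deficit to target: 347 − 292.97 = 54.03 mg/L.
As CaCO₃: 54.03 mg/L × 520,000 L = 28,100 g; ÷ 100.1 = 280.7 mol Ca²⁺.
Mass: 280.7 × 111 = 31,150 g.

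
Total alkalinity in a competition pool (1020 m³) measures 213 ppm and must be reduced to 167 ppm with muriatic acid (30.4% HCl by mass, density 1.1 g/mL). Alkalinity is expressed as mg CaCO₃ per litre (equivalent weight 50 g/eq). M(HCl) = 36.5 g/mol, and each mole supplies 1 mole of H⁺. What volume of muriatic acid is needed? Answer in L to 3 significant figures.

102 L

Volume: 1020 m³ = 1,020,000 L.
Alkalinity to neutralize: (213 − 167) = 46 mg/L as CaCO₃ × 1,020,000 L = 46,920 g as CaCO₃.
Equivalents of H⁺ required: 46,920 ÷ 50 g/eq = 938.4 eq = 938.4 mol HCl.
Mass of HCl: 938.4 × 36.5 = 34,250 g.
Mass of 30.4% solution: 34,250 / 0.304 = 112,700 g.
Volume: 112,700 g ÷ 1.1 g/mL = 102,400 mL.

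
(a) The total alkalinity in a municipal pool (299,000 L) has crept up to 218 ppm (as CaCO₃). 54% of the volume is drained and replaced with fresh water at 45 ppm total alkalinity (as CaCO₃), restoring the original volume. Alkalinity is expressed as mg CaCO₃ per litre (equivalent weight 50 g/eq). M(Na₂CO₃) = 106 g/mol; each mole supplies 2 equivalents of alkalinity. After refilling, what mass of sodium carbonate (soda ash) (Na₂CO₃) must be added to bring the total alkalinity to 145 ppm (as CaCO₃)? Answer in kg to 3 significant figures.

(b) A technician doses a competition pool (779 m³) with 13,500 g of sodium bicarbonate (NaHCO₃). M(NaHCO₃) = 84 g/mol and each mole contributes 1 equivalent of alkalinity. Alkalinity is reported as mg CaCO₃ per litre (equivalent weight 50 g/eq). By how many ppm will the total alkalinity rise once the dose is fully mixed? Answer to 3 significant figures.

(a) 6.47 kg; (b) 10.3 ppm

(a) After draining 54% and refilling: 218 × 0.46 + 45 × 0.54 = 124.58 ppm.
(a) Deficit to target: 145 − 124.58 = 20.42 mg/L.
(a) As CaCO₃: 20.42 mg/L × 299,000 L = 6106 g; ÷ 50 g/eq ÷ 2 = 61.06 mol Na₂CO₃.
(a) Mass: 61.06 × 106 = 6472 g.

(b) Volume: 779 m³ = 779,000 L.
(b) Moles of NaHCO₃: 13,500 g ÷ 84 g/mol = 160.7 mol → 160.7 eq of alkalinity.
(b) As CaCO₃: 160.7 eq × 50 g/eq = 8036 g.
(b) Rise: 8036 g / 779,000 L × 1000 = 10.32 mg/L.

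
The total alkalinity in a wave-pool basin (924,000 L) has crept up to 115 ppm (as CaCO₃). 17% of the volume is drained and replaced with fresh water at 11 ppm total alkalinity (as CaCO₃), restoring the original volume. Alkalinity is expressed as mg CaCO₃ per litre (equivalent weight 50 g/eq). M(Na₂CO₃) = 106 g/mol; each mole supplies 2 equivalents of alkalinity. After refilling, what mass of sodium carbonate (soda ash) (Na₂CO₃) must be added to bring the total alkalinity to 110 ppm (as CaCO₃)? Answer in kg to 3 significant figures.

12.4 kg

After draining 17% and refilling: 115 × 0.83 + 11 × 0.17 = 97.32 ppm.
Deficit to target: 110 − 97.32 = 12.68 mg/L.
As CaCO₃: 12.68 mg/L × 924,000 L = 11,720 g; ÷ 50 g/eq ÷ 2 = 117.2 mol Na₂CO₃.
Mass: 117.2 × 106 = 12,420 g.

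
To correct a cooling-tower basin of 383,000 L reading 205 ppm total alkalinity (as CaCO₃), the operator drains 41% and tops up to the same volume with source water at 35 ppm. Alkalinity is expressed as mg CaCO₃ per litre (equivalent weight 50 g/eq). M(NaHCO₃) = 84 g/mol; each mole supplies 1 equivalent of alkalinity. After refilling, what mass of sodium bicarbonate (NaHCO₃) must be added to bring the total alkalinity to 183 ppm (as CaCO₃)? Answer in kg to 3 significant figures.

30.7 kg

After draining 41% and refilling: 205 × 0.59 + 35 × 0.41 = 135.3 ppm.
Deficit to target: 183 − 135.3 = 47.7 mg/L.
As CaCO₃: 47.7 mg/L × 383,000 L = 18,270 g; ÷ 50 g/eq ÷ 1 = 365.4 mol NaHCO₃.
Mass: 365.4 × 84 = 30,690 g.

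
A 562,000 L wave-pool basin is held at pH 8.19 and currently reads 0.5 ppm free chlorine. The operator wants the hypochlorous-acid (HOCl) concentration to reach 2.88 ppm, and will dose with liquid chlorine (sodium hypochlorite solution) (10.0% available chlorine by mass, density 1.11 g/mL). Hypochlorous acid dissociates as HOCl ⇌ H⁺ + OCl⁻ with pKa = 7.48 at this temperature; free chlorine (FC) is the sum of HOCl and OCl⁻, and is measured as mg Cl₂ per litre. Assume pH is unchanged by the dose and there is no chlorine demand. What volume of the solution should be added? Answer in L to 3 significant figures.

86.8 L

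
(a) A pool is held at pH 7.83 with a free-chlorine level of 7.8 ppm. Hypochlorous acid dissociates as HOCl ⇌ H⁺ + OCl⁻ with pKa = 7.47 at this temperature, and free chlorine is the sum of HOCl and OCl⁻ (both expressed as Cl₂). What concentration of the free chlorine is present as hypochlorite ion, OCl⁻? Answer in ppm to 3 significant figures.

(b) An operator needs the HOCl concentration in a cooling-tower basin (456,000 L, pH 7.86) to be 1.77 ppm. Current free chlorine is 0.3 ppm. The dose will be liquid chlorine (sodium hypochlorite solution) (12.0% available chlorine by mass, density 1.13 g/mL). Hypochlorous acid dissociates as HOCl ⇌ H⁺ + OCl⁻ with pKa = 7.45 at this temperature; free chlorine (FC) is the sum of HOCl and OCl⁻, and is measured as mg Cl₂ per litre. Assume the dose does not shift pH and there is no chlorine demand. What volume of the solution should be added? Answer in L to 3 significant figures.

(a) 5.43 ppm; (b) 20.2 L

(a) [OCl⁻]/[HOCl] = 10^(pH − pKa) = 10^(7.83 − 7.47) = 10^0.36 = 2.291.
(a) Fraction as HOCl = 1 / (1 + 2.291) = 0.3039.
(a) OCl⁻ = (1 − 0.3039) × 7.8 ppm = 5.43 ppm.

(b) [OCl⁻]/[HOCl] = 10^(pH − pKa) = 10^(7.86 − 7.45) = 2.57; fraction as HOCl = 1/(1 + 2.57) = 0.2801.
(b) Free chlorine required for 1.77 ppm HOCl: 1.77 / 0.2801 = 6.32 ppm.
(b) FC to add: 6.32 − 0.3 = 6.02 mg/L as Cl₂.
(b) Cl₂ equivalent: 6.02 mg/L × 456,000 L = 2745 g.
(b) Product at 12.0% available Cl: 2745 / 0.12 = 22,870 g.
(b) Volume: 22,870 g ÷ 1.13 g/mL = 20,240 mL.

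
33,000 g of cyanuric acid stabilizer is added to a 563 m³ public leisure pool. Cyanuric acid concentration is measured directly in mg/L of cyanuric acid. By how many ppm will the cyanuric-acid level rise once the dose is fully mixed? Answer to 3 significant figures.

Volume: 563 m³ = 563,000 L.
Rise: 33,000 g / 563,000 L × 1000 = 58.61 mg/L.

58.6 ppm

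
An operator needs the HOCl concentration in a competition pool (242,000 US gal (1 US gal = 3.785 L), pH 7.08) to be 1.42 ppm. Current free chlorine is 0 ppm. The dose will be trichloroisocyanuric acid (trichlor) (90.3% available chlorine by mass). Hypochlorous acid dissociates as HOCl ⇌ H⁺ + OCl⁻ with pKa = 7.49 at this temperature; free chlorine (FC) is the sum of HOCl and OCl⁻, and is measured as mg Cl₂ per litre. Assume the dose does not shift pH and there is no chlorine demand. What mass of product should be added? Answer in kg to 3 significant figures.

Volume: 242,000 US gal × 3.785 L/gal = 915,970 L.
[OCl⁻]/[HOCl] = 10^(pH − pKa) = 10^(7.08 − 7.49) = 0.389; fraction as HOCl = 1/(1 + 0.389) = 0.7199.
Free chlorine required for 1.42 ppm HOCl: 1.42 / 0.7199 = 1.972 ppm.
FC to add: 1.972 − 0 = 1.972 mg/L as Cl₂.
Cl₂ equivalent: 1.972 mg/L × 915,970 L = 1807 g.
Product at 90.3% available Cl: 1807 / 0.903 = 2001 g.

2.00 kg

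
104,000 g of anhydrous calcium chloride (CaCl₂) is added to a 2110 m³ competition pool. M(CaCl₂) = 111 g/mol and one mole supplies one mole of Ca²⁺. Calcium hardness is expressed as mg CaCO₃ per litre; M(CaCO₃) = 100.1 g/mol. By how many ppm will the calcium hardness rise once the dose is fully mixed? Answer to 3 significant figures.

Volume: 2110 m³ = 2,110,000 L.
Moles of Ca²⁺: 104,000 g ÷ 111 g/mol = 936.9 mol.
As CaCO₃: 936.9 mol × 100.1 g/mol = 93,790 g.
Rise: 93,790 g / 2,110,000 L × 1000 = 44.45 mg/L.

44.4 ppm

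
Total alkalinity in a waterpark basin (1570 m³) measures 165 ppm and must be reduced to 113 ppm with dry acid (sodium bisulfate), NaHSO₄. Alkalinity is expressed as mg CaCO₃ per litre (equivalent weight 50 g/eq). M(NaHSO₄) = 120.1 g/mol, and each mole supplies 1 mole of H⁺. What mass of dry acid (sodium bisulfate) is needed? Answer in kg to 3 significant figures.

196 kg

Volume: 1570 m³ = 1,570,000 L.
Alkalinity to neutralize: (165 − 113) = 52 mg/L as CaCO₃ × 1,570,000 L = 81,640 g as CaCO₃.
Equivalents of H⁺ required: 81,640 ÷ 50 g/eq = 1633 eq = 1633 mol NaHSO₄.
Mass of NaHSO₄: 1633 × 120.1 = 196,100 g.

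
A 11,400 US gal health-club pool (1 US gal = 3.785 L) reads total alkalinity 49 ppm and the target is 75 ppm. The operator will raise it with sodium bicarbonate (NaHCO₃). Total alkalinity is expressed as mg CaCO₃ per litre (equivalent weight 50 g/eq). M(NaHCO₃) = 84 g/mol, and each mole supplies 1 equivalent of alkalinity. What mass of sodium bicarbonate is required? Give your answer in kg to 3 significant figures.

Volume: 11,400 US gal × 3.785 L/gal = 43,149 L.
Alkalinity to add: (75 − 49) = 26 mg/L as CaCO₃ × 43,149 L = 1122 g as CaCO₃.
Equivalents: 1122 g ÷ 50 g/eq = 22.44 eq.
NaHCO₃ supplies 1 eq per mole → 22.44 mol.
Mass: 22.44 mol × 84 g/mol = 1885 g.

1.88 kg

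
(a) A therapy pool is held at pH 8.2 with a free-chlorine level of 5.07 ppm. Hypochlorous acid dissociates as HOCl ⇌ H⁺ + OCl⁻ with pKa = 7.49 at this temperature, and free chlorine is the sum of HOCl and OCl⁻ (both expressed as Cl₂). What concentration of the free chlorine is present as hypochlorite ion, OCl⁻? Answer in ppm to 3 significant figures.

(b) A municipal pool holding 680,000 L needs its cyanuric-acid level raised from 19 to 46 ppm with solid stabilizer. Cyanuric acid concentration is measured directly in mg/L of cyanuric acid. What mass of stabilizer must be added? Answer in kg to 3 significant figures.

(a) [OCl⁻]/[HOCl] = 10^(pH − pKa) = 10^(8.2 − 7.49) = 10^0.71 = 5.129.
(a) Fraction as HOCl = 1 / (1 + 5.129) = 0.1632.
(a) OCl⁻ = (1 − 0.1632) × 5.07 ppm = 4.243 ppm.

(b) CYA to add: (46 − 19) = 27 mg/L × 680,000 L = 18,360 g cyanuric acid.

(a) 4.24 ppm; (b) 18.4 kg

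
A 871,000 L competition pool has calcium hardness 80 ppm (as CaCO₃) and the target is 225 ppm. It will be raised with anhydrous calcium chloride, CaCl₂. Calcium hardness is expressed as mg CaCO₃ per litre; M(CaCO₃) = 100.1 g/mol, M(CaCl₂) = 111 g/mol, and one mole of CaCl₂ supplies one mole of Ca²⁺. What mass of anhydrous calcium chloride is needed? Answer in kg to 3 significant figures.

140 kg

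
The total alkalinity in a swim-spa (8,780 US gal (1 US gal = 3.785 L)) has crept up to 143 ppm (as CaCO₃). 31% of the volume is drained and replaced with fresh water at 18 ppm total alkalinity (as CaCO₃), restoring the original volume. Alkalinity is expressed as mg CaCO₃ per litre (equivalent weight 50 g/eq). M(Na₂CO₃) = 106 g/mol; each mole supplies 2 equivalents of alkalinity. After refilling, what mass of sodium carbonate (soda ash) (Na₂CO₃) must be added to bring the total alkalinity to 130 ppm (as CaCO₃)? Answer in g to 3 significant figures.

Volume: 8,780 US gal × 3.785 L/gal = 33,232 L.
After draining 31% and refilling: 143 × 0.69 + 18 × 0.31 = 104.25 ppm.
Deficit to target: 130 − 104.25 = 25.75 mg/L.
As CaCO₃: 25.75 mg/L × 33,232 L = 855.7 g; ÷ 50 g/eq ÷ 2 = 8.557 mol Na₂CO₃.
Mass: 8.557 × 106 = 907.1 g.

907 g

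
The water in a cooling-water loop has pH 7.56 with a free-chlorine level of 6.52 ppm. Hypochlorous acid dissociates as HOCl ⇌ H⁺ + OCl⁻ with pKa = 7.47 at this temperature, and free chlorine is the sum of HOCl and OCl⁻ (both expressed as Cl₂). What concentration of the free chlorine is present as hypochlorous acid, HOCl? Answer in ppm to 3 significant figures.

2.92 ppm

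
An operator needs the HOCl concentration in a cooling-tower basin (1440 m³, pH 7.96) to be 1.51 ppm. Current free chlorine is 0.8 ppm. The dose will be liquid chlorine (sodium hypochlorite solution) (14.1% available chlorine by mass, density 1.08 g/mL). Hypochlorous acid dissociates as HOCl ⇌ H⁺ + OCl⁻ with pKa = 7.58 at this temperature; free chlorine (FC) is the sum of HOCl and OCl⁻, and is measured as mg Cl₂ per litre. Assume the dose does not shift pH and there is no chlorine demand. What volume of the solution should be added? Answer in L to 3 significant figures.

Volume: 1440 m³ = 1,440,000 L.
[OCl⁻]/[HOCl] = 10^(pH − pKa) = 10^(7.96 − 7.58) = 2.399; fraction as HOCl = 1/(1 + 2.399) = 0.2942.
Free chlorine required for 1.51 ppm HOCl: 1.51 / 0.2942 = 5.132 ppm.
FC to add: 5.132 − 0.8 = 4.332 mg/L as Cl₂.
Cl₂ equivalent: 4.332 mg/L × 1,440,000 L = 6238 g.
Product at 14.1% available Cl: 6238 / 0.141 = 44,240 g.
Volume: 44,240 g ÷ 1.08 g/mL = 40,970 mL.

41.0 L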